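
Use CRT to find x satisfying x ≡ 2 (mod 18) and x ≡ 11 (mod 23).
218

Using Chinese Remainder Theorem:
M = 18 × 23 = 414
M1 = 23, M2 = 18
y1 = 23^(-1) mod 18 = 11
y2 = 18^(-1) mod 23 = 9
x = (2×23×11 + 11×18×9) mod 414 = 218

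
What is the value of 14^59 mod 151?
134

Repeated squaring. Binary of 59 = 111011.
14^1 ≡ 14 (mod 151); 14^2 ≡ 45 (mod 151); 14^4 ≡ 62 (mod 151); 14^8 ≡ 69 (mod 151); 14^16 ≡ 80 (mod 151); 14^32 ≡ 58 (mod 151)
14^59 = 14^1 × 14^2 × 14^8 × 14^16 × 14^32 ≡ 134 (mod 151)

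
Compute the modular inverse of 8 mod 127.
16

gcd(8, 127) = 1, so the inverse exists.
Extended Euclidean algorithm on (127, 8):
127 = 15 × 8 + 7  ⟹  7 = (1)·127 + (-15)·8
8 = 1 × 7 + 1  ⟹  1 = (-1)·127 + (16)·8
So (16)·8 ≡ 1 (mod 127), i.e. 8^(-1) ≡ 16 (mod 127).
Check: 8 × 16 = 128 ≡ 1 (mod 127)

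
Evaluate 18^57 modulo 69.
48

Repeated squaring. Binary of 57 = 111001.
18^1 ≡ 18 (mod 69); 18^2 ≡ 48 (mod 69); 18^4 ≡ 27 (mod 69); 18^8 ≡ 39 (mod 69); 18^16 ≡ 3 (mod 69); 18^32 ≡ 9 (mod 69)
18^57 = 18^1 × 18^8 × 18^16 × 18^32 ≡ 48 (mod 69)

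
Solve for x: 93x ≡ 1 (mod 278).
3

gcd(93, 278) = 1, so the inverse exists.
Extended Euclidean algorithm on (278, 93):
278 = 2 × 93 + 92  ⟹  92 = (1)·278 + (-2)·93
93 = 1 × 92 + 1  ⟹  1 = (-1)·278 + (3)·93
So (3)·93 ≡ 1 (mod 278), i.e. 93^(-1) ≡ 3 (mod 278).
Check: 93 × 3 = 279 ≡ 1 (mod 278)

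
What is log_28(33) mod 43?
23

Baby-step giant-step with step n = ⌈√43⌉ = 7.
Baby steps 28^j mod 43 (j:value) for j=0..6: 0:1, 1:28, 2:10, 3:22, 4:14, 5:5, 6:11.
Giant-step multiplier: 28^(-7) ≡ 28^(42-7) = 28^35 ≡ 37 (mod 43).
Giant steps γ_i = 33·37^i mod 43: γ_0=33, γ_1=17, γ_2=27, γ_3=10 (in table at j=2).
x = i·n + j = 3·7 + 2 = 23.
Check: 28^23 ≡ 33 (mod 43).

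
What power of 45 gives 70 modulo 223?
137

Baby-step giant-step with step n = ⌈√223⌉ = 15.
Baby steps 45^j mod 223 (j:value) for j=0..14: 0:1, 1:45, 2:18, 3:141, 4:101, 5:85, 6:34, 7:192, 8:166, 9:111, 10:89, 11:214, 12:41, 13:61, 14:69.
Giant-step multiplier: 45^(-15) ≡ 45^(222-15) = 45^207 ≡ 118 (mod 223).
Giant steps γ_i = 70·118^i mod 223: γ_0=70, γ_1=9, γ_2=170, γ_3=213, γ_4=158, γ_5=135, γ_6=97, γ_7=73, γ_8=140, γ_9=18 (in table at j=2).
x = i·n + j = 9·15 + 2 = 137.
Check: 45^137 ≡ 70 (mod 223).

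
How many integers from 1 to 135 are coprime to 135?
72

135 = 3^3 × 5
φ(n) = n × ∏(1 - 1/p) for each prime p dividing n
φ(135) = 135 × (1 - 1/3) × (1 - 1/5) = 72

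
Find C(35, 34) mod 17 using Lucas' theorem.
1

Using Lucas' theorem:
Write n=35 and k=34 in base 17:
n in base 17: [2, 1]
k in base 17: [2, 0]
C(35,34) mod 17 = ∏ C(n_i, k_i) mod 17
Digit binomials (mod 17): C(2,2) = 1; C(1,0) = 1
Product: 1 × 1 = 1 ≡ 1 (mod 17)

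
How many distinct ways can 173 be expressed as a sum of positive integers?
362326859895

p(n) counts ways to write n as a sum of positive integers (order ignored).
Euler's pentagonal recurrence: p(k) = p(k-1) + p(k-2) - p(k-5) - p(k-7) + p(k-12) + p(k-15) - ... (offsets j(3j∓1)/2, signs ++--, p(0)=1, p(<0)=0).
DP table for k = 0..172: p(0)=1, p(1)=1, p(2)=2, p(3)=3, p(4)=5, p(5)=7, p(6)=11, p(7)=15, p(8)=22, p(9)=30, p(10)=42, p(11)=56, p(12)=77, p(13)=101, p(14)=135, p(15)=176, p(16)=231, p(17)=297, p(18)=385, p(19)=490, p(20)=627, p(21)=792, p(22)=1002, p(23)=1255, p(24)=1575, p(25)=1958, p(26)=2436, p(27)=3010, p(28)=3718, p(29)=4565, p(30)=5604, p(31)=6842, p(32)=8349, p(33)=10143, p(34)=12310, p(35)=14883, p(36)=17977, p(37)=21637, p(38)=26015, p(39)=31185, p(40)=37338, p(41)=44583, p(42)=53174, p(43)=63261, p(44)=75175, p(45)=89134, p(46)=105558, p(47)=124754, p(48)=147273, p(49)=173525, p(50)=204226, p(51)=239943, p(52)=281589, p(53)=329931, p(54)=386155, p(55)=451276, p(56)=526823, p(57)=614154, p(58)=715220, p(59)=831820, p(60)=966467, p(61)=1121505, p(62)=1300156, p(63)=1505499, p(64)=1741630, p(65)=2012558, p(66)=2323520, p(67)=2679689, p(68)=3087735, p(69)=3554345, p(70)=4087968, p(71)=4697205, p(72)=5392783, p(73)=6185689, p(74)=7089500, p(75)=8118264, p(76)=9289091, p(77)=10619863, p(78)=12132164, p(79)=13848650, p(80)=15796476, p(81)=18004327, p(82)=20506255, p(83)=23338469, p(84)=26543660, p(85)=30167357, p(86)=34262962, p(87)=38887673, p(88)=44108109, p(89)=49995925, p(90)=56634173, p(91)=64112359, p(92)=72533807, p(93)=82010177, p(94)=92669720, p(95)=104651419, p(96)=118114304, p(97)=133230930, p(98)=150198136, p(99)=169229875, p(100)=190569292, p(101)=214481126, p(102)=241265379, p(103)=271248950, p(104)=304801365, p(105)=342325709, p(106)=384276336, p(107)=431149389, p(108)=483502844, p(109)=541946240, p(110)=607163746, p(111)=679903203, p(112)=761002156, p(113)=851376628, p(114)=952050665, p(115)=1064144451, p(116)=1188908248, p(117)=1327710076, p(118)=1482074143, p(119)=1653668665, p(120)=1844349560, p(121)=2056148051, p(122)=2291320912, p(123)=2552338241, p(124)=2841940500, p(125)=3163127352, p(126)=3519222692, p(127)=3913864295, p(128)=4351078600, p(129)=4835271870, p(130)=5371315400, p(131)=5964539504, p(132)=6620830889, p(133)=7346629512, p(134)=8149040695, p(135)=9035836076, p(136)=10015581680, p(137)=11097645016, p(138)=12292341831, p(139)=13610949895, p(140)=15065878135, p(141)=16670689208, p(142)=18440293320, p(143)=20390982757, p(144)=22540654445, p(145)=24908858009, p(146)=27517052599, p(147)=30388671978, p(148)=33549419497, p(149)=37027355200, p(150)=40853235313, p(151)=45060624582, p(152)=49686288421, p(153)=54770336324, p(154)=60356673280, p(155)=66493182097, p(156)=73232243759, p(157)=80630964769, p(158)=88751778802, p(159)=97662728555, p(160)=107438159466, p(161)=118159068427, p(162)=129913904637, p(163)=142798995930, p(164)=156919475295, p(165)=172389800255, p(166)=189334822579, p(167)=207890420102, p(168)=228204732751, p(169)=250438925115, p(170)=274768617130, p(171)=301384802048, p(172)=330495499613.
Final step: p(173) = p(172) + p(171) - p(168) - p(166) + p(161) + p(158) - p(151) - p(147) + p(138) + p(133) - p(122) - p(116) + p(103) + p(96) - p(81) - p(73) + p(56) + p(47) - p(28) - p(18)
= 330495499613 + 301384802048 - 228204732751 - 189334822579 + 118159068427 + 88751778802 - 45060624582 - 30388671978 + 12292341831 + 7346629512 - 2291320912 - 1188908248 + 271248950 + 118114304 - 18004327 - 6185689 + 526823 + 124754 - 3718 - 385
= 362326859895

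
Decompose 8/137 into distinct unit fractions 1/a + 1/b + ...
1/18 + 1/353 + 1/174100 + 1/75776850900

Greedy algorithm:
8/137: ceiling(137/8) = 18, use 1/18
7/2466: ceiling(2466/7) = 353, use 1/353
5/870498: ceiling(870498/5) = 174100, use 1/174100
1/75776850900: ceiling(75776850900/1) = 75776850900, use 1/75776850900
Result: 8/137 = 1/18 + 1/353 + 1/174100 + 1/75776850900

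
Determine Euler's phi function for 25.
20

25 = 5^2
φ(n) = n × ∏(1 - 1/p) for each prime p dividing n
φ(25) = 25 × (1 - 1/5) = 20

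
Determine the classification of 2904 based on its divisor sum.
abundant

Proper divisors of 2904: sum = 1 + 2 + 3 + 4 + 6 + 8 + 11 + 12 + ... + 484 + 726 + 968 + 1452 (23 divisors) = 5076
Since 5076 > 2904, 2904 is abundant.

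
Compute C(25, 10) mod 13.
1

Using Lucas' theorem:
Write n=25 and k=10 in base 13:
n in base 13: [1, 12]
k in base 13: [0, 10]
C(25,10) mod 13 = ∏ C(n_i, k_i) mod 13
Digit binomials (mod 13): C(1,0) = 1; C(12,10) = 66 ≡ 1
Product: 1 × 1 = 1 ≡ 1 (mod 13)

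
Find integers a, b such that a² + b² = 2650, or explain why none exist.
7² + 51² (a=7, b=51)

Factorization: 2650 = 2 × 5^2 × 53
By Fermat: n is sum of two squares iff every prime p ≡ 3 (mod 4) appears to even power.
All primes ≡ 3 (mod 4) appear to even power.
Search a = 0, 1, 2, … for 2650 - a² a perfect square: first hit at a = 7: 2650 - 49 = 2601 = 51².
2650 = 7² + 51² = 49 + 2601 ✓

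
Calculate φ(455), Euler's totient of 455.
288

455 = 5 × 7 × 13
φ(n) = n × ∏(1 - 1/p) for each prime p dividing n
φ(455) = 455 × (1 - 1/5) × (1 - 1/7) × (1 - 1/13) = 288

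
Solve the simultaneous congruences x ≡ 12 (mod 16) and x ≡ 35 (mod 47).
364

Using Chinese Remainder Theorem:
M = 16 × 47 = 752
M1 = 47, M2 = 16
y1 = 47^(-1) mod 16 = 15
y2 = 16^(-1) mod 47 = 3
x = (12×47×15 + 35×16×3) mod 752 = 364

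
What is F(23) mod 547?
213

Matrix identity: Q^n = [[F_(n+1), F_n], [F_n, F_(n-1)]] with Q = [[1,1],[1,0]].
n = 23 = 10111₂. Square-and-multiply, entries mod 547:
Q^1 = [[1,1],[1,0]]
Q^2 = (Q^1)² = [[2,1],[1,1]]
Q^5 = (Q^2)²·Q = [[8,5],[5,3]]
Q^11 = (Q^5)²·Q = [[144,89],[89,55]]
Q^23 = (Q^11)²·Q = [[420,213],[213,207]]
F_23 mod 547 = Q^23[0][1] = 213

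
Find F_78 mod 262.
222

Matrix identity: Q^n = [[F_(n+1), F_n], [F_n, F_(n-1)]] with Q = [[1,1],[1,0]].
n = 78 = 1001110₂. Square-and-multiply, entries mod 262:
Q^1 = [[1,1],[1,0]]
Q^2 = (Q^1)² = [[2,1],[1,1]]
Q^4 = (Q^2)² = [[5,3],[3,2]]
Q^9 = (Q^4)²·Q = [[55,34],[34,21]]
Q^19 = (Q^9)²·Q = [[215,251],[251,226]]
Q^39 = (Q^19)²·Q = [[99,234],[234,127]]
Q^78 = (Q^39)² = [[105,222],[222,145]]
F_78 mod 262 = Q^78[0][1] = 222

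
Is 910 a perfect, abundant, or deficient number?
abundant

Proper divisors of 910: sum = 1 + 2 + 5 + 7 + 10 + 13 + 14 + 26 + 35 + 65 + 70 + 91 + 130 + 182 + 455 = 1106
Since 1106 > 910, 910 is abundant.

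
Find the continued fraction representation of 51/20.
[2; 1, 1, 4, 2]

Euclidean algorithm steps:
51 = 2 × 20 + 11
20 = 1 × 11 + 9
11 = 1 × 9 + 2
9 = 4 × 2 + 1
2 = 2 × 1 + 0
Continued fraction: [2; 1, 1, 4, 2]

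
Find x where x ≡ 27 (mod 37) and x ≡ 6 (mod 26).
656

Using Chinese Remainder Theorem:
M = 37 × 26 = 962
M1 = 26, M2 = 37
y1 = 26^(-1) mod 37 = 10
y2 = 37^(-1) mod 26 = 19
x = (27×26×10 + 6×37×19) mod 962 = 656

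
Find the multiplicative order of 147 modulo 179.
89

179 is prime, so ord(147) divides φ(179) = 178.
Divisors of 178: 1, 2, 89, 178.
Repeated squaring: 147^1 ≡ 147, 147^2 ≡ 129, 147^4 ≡ 173, 147^8 ≡ 36, 147^16 ≡ 43, 147^32 ≡ 59, 147^64 ≡ 80, 147^128 ≡ 135 (mod 179).
Test 147^d mod 179 for each divisor d in increasing order:
147^1 ≡ 147
147^2 ≡ 129
147^89 = 147^64·147^16·147^8·147^1 ≡ 1  ← first divisor giving 1
The order is 89.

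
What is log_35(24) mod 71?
16

Baby-step giant-step with step n = ⌈√71⌉ = 9.
Baby steps 35^j mod 71 (j:value) for j=0..8: 0:1, 1:35, 2:18, 3:62, 4:40, 5:51, 6:10, 7:66, 8:38.
Giant-step multiplier: 35^(-9) ≡ 35^(70-9) = 35^61 ≡ 56 (mod 71).
Giant steps γ_i = 24·56^i mod 71: γ_0=24, γ_1=66 (in table at j=7).
x = i·n + j = 1·9 + 7 = 16.
Check: 35^16 ≡ 24 (mod 71).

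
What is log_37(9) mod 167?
82

Baby-step giant-step with step n = ⌈√167⌉ = 13.
Baby steps 37^j mod 167 (j:value) for j=0..12: 0:1, 1:37, 2:33, 3:52, 4:87, 5:46, 6:32, 7:15, 8:54, 9:161, 10:112, 11:136, 12:22.
Giant-step multiplier: 37^(-13) ≡ 37^(166-13) = 37^153 ≡ 159 (mod 167).
Giant steps γ_i = 9·159^i mod 167: γ_0=9, γ_1=95, γ_2=75, γ_3=68, γ_4=124, γ_5=10, γ_6=87 (in table at j=4).
x = i·n + j = 6·13 + 4 = 82.
Check: 37^82 ≡ 9 (mod 167).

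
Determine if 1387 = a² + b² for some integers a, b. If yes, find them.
Not possible

Factorization: 1387 = 19 × 73
By Fermat: n is sum of two squares iff every prime p ≡ 3 (mod 4) appears to even power.
Prime(s) ≡ 3 (mod 4) with odd exponent: [(19, 1)]
Therefore 1387 cannot be expressed as a² + b².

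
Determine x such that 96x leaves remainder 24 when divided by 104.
x ≡ 10 (mod 13)

gcd(96, 104) = 8, which divides 24, so solutions exist.
Divide through by 8: 12x ≡ 3 (mod 13).
Find 12^(-1) mod 13 by the extended Euclidean algorithm:
13 = 1 × 12 + 1  ⟹  1 = (1)·13 + (-1)·12
So (-1)·12 ≡ 1 (mod 13), i.e. 12^(-1) ≡ -1 ≡ 12 (mod 13).
x ≡ 12 × 3 = 36 ≡ 10 (mod 13).
Check: 96 × 10 = 960 ≡ 24 (mod 104).
x ≡ 10 (mod 13), giving 8 solutions mod 104.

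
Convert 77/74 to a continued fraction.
[1; 24, 1, 2]

Euclidean algorithm steps:
77 = 1 × 74 + 3
74 = 24 × 3 + 2
3 = 1 × 2 + 1
2 = 2 × 1 + 0
Continued fraction: [1; 24, 1, 2]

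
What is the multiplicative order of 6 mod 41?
40

41 is prime, so ord(6) divides φ(41) = 40.
Divisors of 40: 1, 2, 4, 5, 8, 10, 20, 40.
Repeated squaring: 6^1 ≡ 6, 6^2 ≡ 36, 6^4 ≡ 25, 6^8 ≡ 10, 6^16 ≡ 18, 6^32 ≡ 37 (mod 41).
Test 6^d mod 41 for each divisor d in increasing order:
6^1 ≡ 6
6^2 ≡ 36
6^4 ≡ 25
6^5 = 6^4·6^1 ≡ 27
6^8 ≡ 10
6^10 = 6^8·6^2 ≡ 32
6^20 = 6^16·6^4 ≡ 40
6^40 = 6^32·6^8 ≡ 1  ← first divisor giving 1
The order is 40.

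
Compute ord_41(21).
20

41 is prime, so ord(21) divides φ(41) = 40.
Divisors of 40: 1, 2, 4, 5, 8, 10, 20, 40.
Repeated squaring: 21^1 ≡ 21, 21^2 ≡ 31, 21^4 ≡ 18, 21^8 ≡ 37, 21^16 ≡ 16, 21^32 ≡ 10 (mod 41).
Test 21^d mod 41 for each divisor d in increasing order:
21^1 ≡ 21
21^2 ≡ 31
21^4 ≡ 18
21^5 = 21^4·21^1 ≡ 9
21^8 ≡ 37
21^10 = 21^8·21^2 ≡ 40
21^20 = 21^16·21^4 ≡ 1  ← first divisor giving 1
The order is 20.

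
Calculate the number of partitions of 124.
2841940500

p(n) counts ways to write n as a sum of positive integers (order ignored).
Euler's pentagonal recurrence: p(k) = p(k-1) + p(k-2) - p(k-5) - p(k-7) + p(k-12) + p(k-15) - ... (offsets j(3j∓1)/2, signs ++--, p(0)=1, p(<0)=0).
DP table for k = 0..123: p(0)=1, p(1)=1, p(2)=2, p(3)=3, p(4)=5, p(5)=7, p(6)=11, p(7)=15, p(8)=22, p(9)=30, p(10)=42, p(11)=56, p(12)=77, p(13)=101, p(14)=135, p(15)=176, p(16)=231, p(17)=297, p(18)=385, p(19)=490, p(20)=627, p(21)=792, p(22)=1002, p(23)=1255, p(24)=1575, p(25)=1958, p(26)=2436, p(27)=3010, p(28)=3718, p(29)=4565, p(30)=5604, p(31)=6842, p(32)=8349, p(33)=10143, p(34)=12310, p(35)=14883, p(36)=17977, p(37)=21637, p(38)=26015, p(39)=31185, p(40)=37338, p(41)=44583, p(42)=53174, p(43)=63261, p(44)=75175, p(45)=89134, p(46)=105558, p(47)=124754, p(48)=147273, p(49)=173525, p(50)=204226, p(51)=239943, p(52)=281589, p(53)=329931, p(54)=386155, p(55)=451276, p(56)=526823, p(57)=614154, p(58)=715220, p(59)=831820, p(60)=966467, p(61)=1121505, p(62)=1300156, p(63)=1505499, p(64)=1741630, p(65)=2012558, p(66)=2323520, p(67)=2679689, p(68)=3087735, p(69)=3554345, p(70)=4087968, p(71)=4697205, p(72)=5392783, p(73)=6185689, p(74)=7089500, p(75)=8118264, p(76)=9289091, p(77)=10619863, p(78)=12132164, p(79)=13848650, p(80)=15796476, p(81)=18004327, p(82)=20506255, p(83)=23338469, p(84)=26543660, p(85)=30167357, p(86)=34262962, p(87)=38887673, p(88)=44108109, p(89)=49995925, p(90)=56634173, p(91)=64112359, p(92)=72533807, p(93)=82010177, p(94)=92669720, p(95)=104651419, p(96)=118114304, p(97)=133230930, p(98)=150198136, p(99)=169229875, p(100)=190569292, p(101)=214481126, p(102)=241265379, p(103)=271248950, p(104)=304801365, p(105)=342325709, p(106)=384276336, p(107)=431149389, p(108)=483502844, p(109)=541946240, p(110)=607163746, p(111)=679903203, p(112)=761002156, p(113)=851376628, p(114)=952050665, p(115)=1064144451, p(116)=1188908248, p(117)=1327710076, p(118)=1482074143, p(119)=1653668665, p(120)=1844349560, p(121)=2056148051, p(122)=2291320912, p(123)=2552338241.
Final step: p(124) = p(123) + p(122) - p(119) - p(117) + p(112) + p(109) - p(102) - p(98) + p(89) + p(84) - p(73) - p(67) + p(54) + p(47) - p(32) - p(24) + p(7)
= 2552338241 + 2291320912 - 1653668665 - 1327710076 + 761002156 + 541946240 - 241265379 - 150198136 + 49995925 + 26543660 - 6185689 - 2679689 + 386155 + 124754 - 8349 - 1575 + 15
= 2841940500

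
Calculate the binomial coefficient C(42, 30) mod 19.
0

Using Lucas' theorem:
Write n=42 and k=30 in base 19:
n in base 19: [2, 4]
k in base 19: [1, 11]
C(42,30) mod 19 = ∏ C(n_i, k_i) mod 19
Digit binomials (mod 19): C(2,1) = 2; C(4,11) = 0 (k_i > n_i)
Product: 2 × 0 = 0 ≡ 0 (mod 19)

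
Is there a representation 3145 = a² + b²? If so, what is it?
3² + 56² (a=3, b=56)

Factorization: 3145 = 5 × 17 × 37
By Fermat: n is sum of two squares iff every prime p ≡ 3 (mod 4) appears to even power.
All primes ≡ 3 (mod 4) appear to even power.
Search a = 0, 1, 2, … for 3145 - a² a perfect square: first hit at a = 3: 3145 - 9 = 3136 = 56².
3145 = 3² + 56² = 9 + 3136 ✓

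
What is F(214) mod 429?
179

Matrix identity: Q^n = [[F_(n+1), F_n], [F_n, F_(n-1)]] with Q = [[1,1],[1,0]].
n = 214 = 11010110₂. Square-and-multiply, entries mod 429:
Q^1 = [[1,1],[1,0]]
Q^3 = (Q^1)²·Q = [[3,2],[2,1]]
Q^6 = (Q^3)² = [[13,8],[8,5]]
Q^13 = (Q^6)²·Q = [[377,233],[233,144]]
Q^26 = (Q^13)² = [[365,415],[415,379]]
Q^53 = (Q^26)²·Q = [[311,2],[2,309]]
Q^107 = (Q^53)²·Q = [[153,200],[200,382]]
Q^214 = (Q^107)² = [[346,179],[179,167]]
F_214 mod 429 = Q^214[0][1] = 179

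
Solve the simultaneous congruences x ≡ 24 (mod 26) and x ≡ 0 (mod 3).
24

Using Chinese Remainder Theorem:
M = 26 × 3 = 78
M1 = 3, M2 = 26
y1 = 3^(-1) mod 26 = 9
y2 = 26^(-1) mod 3 = 2
x = (24×3×9 + 0×26×2) mod 78 = 24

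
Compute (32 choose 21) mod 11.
2

Using Lucas' theorem:
Write n=32 and k=21 in base 11:
n in base 11: [2, 10]
k in base 11: [1, 10]
C(32,21) mod 11 = ∏ C(n_i, k_i) mod 11
Digit binomials (mod 11): C(2,1) = 2; C(10,10) = 1
Product: 2 × 1 = 2 ≡ 2 (mod 11)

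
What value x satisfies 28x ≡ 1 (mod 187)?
167

gcd(28, 187) = 1, so the inverse exists.
Extended Euclidean algorithm on (187, 28):
187 = 6 × 28 + 19  ⟹  19 = (1)·187 + (-6)·28
28 = 1 × 19 + 9  ⟹  9 = (-1)·187 + (7)·28
19 = 2 × 9 + 1  ⟹  1 = (3)·187 + (-20)·28
So (-20)·28 ≡ 1 (mod 187), i.e. 28^(-1) ≡ -20 ≡ 167 (mod 187).
Check: 28 × 167 = 4676 ≡ 1 (mod 187)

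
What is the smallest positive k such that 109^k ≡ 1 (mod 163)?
162

163 is prime, so ord(109) divides φ(163) = 162.
Divisors of 162: 1, 2, 3, 6, 9, 18, 27, 54, 81, 162.
Repeated squaring: 109^1 ≡ 109, 109^2 ≡ 145, 109^4 ≡ 161, 109^8 ≡ 4, 109^16 ≡ 16, 109^32 ≡ 93, 109^64 ≡ 10, 109^128 ≡ 100 (mod 163).
Test 109^d mod 163 for each divisor d in increasing order:
109^1 ≡ 109
109^2 ≡ 145
109^3 = 109^2·109^1 ≡ 157
109^6 = 109^4·109^2 ≡ 36
109^9 = 109^8·109^1 ≡ 110
109^18 = 109^16·109^2 ≡ 38
109^27 = 109^16·109^8·109^2·109^1 ≡ 105
109^54 = 109^32·109^16·109^4·109^2 ≡ 104
109^81 = 109^64·109^16·109^1 ≡ 162
109^162 = 109^128·109^32·109^2 ≡ 1  ← first divisor giving 1
The order is 162.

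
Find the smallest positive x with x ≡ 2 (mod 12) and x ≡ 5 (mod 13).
122

Using Chinese Remainder Theorem:
M = 12 × 13 = 156
M1 = 13, M2 = 12
y1 = 13^(-1) mod 12 = 1
y2 = 12^(-1) mod 13 = 12
x = (2×13×1 + 5×12×12) mod 156 = 122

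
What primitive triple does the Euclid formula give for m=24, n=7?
(527, 336, 625)

Euclid's formula: a = m² - n², b = 2mn, c = m² + n²
m = 24, n = 7
a = 24² - 7² = 576 - 49 = 527
b = 2 × 24 × 7 = 336
c = 24² + 7² = 576 + 49 = 625
Verification: 527² + 336² = 277729 + 112896 = 390625 = 625² ✓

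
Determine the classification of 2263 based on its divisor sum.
deficient

Proper divisors of 2263: sum = 1 + 31 + 73 = 105
Since 105 < 2263, 2263 is deficient.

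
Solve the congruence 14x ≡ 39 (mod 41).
x ≡ 35 (mod 41)

gcd(14, 41) = 1, which divides 39, so solutions exist.
Find 14^(-1) mod 41 by the extended Euclidean algorithm:
41 = 2 × 14 + 13  ⟹  13 = (1)·41 + (-2)·14
14 = 1 × 13 + 1  ⟹  1 = (-1)·41 + (3)·14
So (3)·14 ≡ 1 (mod 41), i.e. 14^(-1) ≡ 3 (mod 41).
x ≡ 3 × 39 = 117 ≡ 35 (mod 41).
Check: 14 × 35 = 490 ≡ 39 (mod 41).
Unique solution: x ≡ 35 (mod 41)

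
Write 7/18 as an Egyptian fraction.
1/3 + 1/18

Greedy algorithm:
7/18: ceiling(18/7) = 3, use 1/3
1/18: ceiling(18/1) = 18, use 1/18
Result: 7/18 = 1/3 + 1/18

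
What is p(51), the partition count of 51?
239943

p(n) counts ways to write n as a sum of positive integers (order ignored).
Euler's pentagonal recurrence: p(k) = p(k-1) + p(k-2) - p(k-5) - p(k-7) + p(k-12) + p(k-15) - ... (offsets j(3j∓1)/2, signs ++--, p(0)=1, p(<0)=0).
DP table for k = 0..50: p(0)=1, p(1)=1, p(2)=2, p(3)=3, p(4)=5, p(5)=7, p(6)=11, p(7)=15, p(8)=22, p(9)=30, p(10)=42, p(11)=56, p(12)=77, p(13)=101, p(14)=135, p(15)=176, p(16)=231, p(17)=297, p(18)=385, p(19)=490, p(20)=627, p(21)=792, p(22)=1002, p(23)=1255, p(24)=1575, p(25)=1958, p(26)=2436, p(27)=3010, p(28)=3718, p(29)=4565, p(30)=5604, p(31)=6842, p(32)=8349, p(33)=10143, p(34)=12310, p(35)=14883, p(36)=17977, p(37)=21637, p(38)=26015, p(39)=31185, p(40)=37338, p(41)=44583, p(42)=53174, p(43)=63261, p(44)=75175, p(45)=89134, p(46)=105558, p(47)=124754, p(48)=147273, p(49)=173525, p(50)=204226.
Final step: p(51) = p(50) + p(49) - p(46) - p(44) + p(39) + p(36) - p(29) - p(25) + p(16) + p(11) - p(0)
= 204226 + 173525 - 105558 - 75175 + 31185 + 17977 - 4565 - 1958 + 231 + 56 - 1
= 239943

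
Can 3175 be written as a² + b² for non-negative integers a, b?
Not possible

Factorization: 3175 = 5^2 × 127
By Fermat: n is sum of two squares iff every prime p ≡ 3 (mod 4) appears to even power.
Prime(s) ≡ 3 (mod 4) with odd exponent: [(127, 1)]
Therefore 3175 cannot be expressed as a² + b².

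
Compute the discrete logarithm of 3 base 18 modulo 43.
29

Baby-step giant-step with step n = ⌈√43⌉ = 7.
Baby steps 18^j mod 43 (j:value) for j=0..6: 0:1, 1:18, 2:23, 3:27, 4:13, 5:19, 6:41.
Giant-step multiplier: 18^(-7) ≡ 18^(42-7) = 18^35 ≡ 37 (mod 43).
Giant steps γ_i = 3·37^i mod 43: γ_0=3, γ_1=25, γ_2=22, γ_3=40, γ_4=18 (in table at j=1).
x = i·n + j = 4·7 + 1 = 29.
Check: 18^29 ≡ 3 (mod 43).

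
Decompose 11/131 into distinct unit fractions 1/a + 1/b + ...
1/12 + 1/1572

Greedy algorithm:
11/131: ceiling(131/11) = 12, use 1/12
1/1572: ceiling(1572/1) = 1572, use 1/1572
Result: 11/131 = 1/12 + 1/1572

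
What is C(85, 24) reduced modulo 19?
10

Using Lucas' theorem:
Write n=85 and k=24 in base 19:
n in base 19: [4, 9]
k in base 19: [1, 5]
C(85,24) mod 19 = ∏ C(n_i, k_i) mod 19
Digit binomials (mod 19): C(4,1) = 4; C(9,5) = 126 ≡ 12
Product: 4 × 12 = 48 ≡ 10 (mod 19)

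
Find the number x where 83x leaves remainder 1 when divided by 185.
107

gcd(83, 185) = 1, so the inverse exists.
Extended Euclidean algorithm on (185, 83):
185 = 2 × 83 + 19  ⟹  19 = (1)·185 + (-2)·83
83 = 4 × 19 + 7  ⟹  7 = (-4)·185 + (9)·83
19 = 2 × 7 + 5  ⟹  5 = (9)·185 + (-20)·83
7 = 1 × 5 + 2  ⟹  2 = (-13)·185 + (29)·83
5 = 2 × 2 + 1  ⟹  1 = (35)·185 + (-78)·83
So (-78)·83 ≡ 1 (mod 185), i.e. 83^(-1) ≡ -78 ≡ 107 (mod 185).
Check: 83 × 107 = 8881 ≡ 1 (mod 185)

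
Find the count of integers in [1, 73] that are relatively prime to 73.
72

73 = 73
φ(n) = n × ∏(1 - 1/p) for each prime p dividing n
φ(73) = 73 × (1 - 1/73) = 72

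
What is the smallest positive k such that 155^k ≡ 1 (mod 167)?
166

167 is prime, so ord(155) divides φ(167) = 166.
Divisors of 166: 1, 2, 83, 166.
Repeated squaring: 155^1 ≡ 155, 155^2 ≡ 144, 155^4 ≡ 28, 155^8 ≡ 116, 155^16 ≡ 96, 155^32 ≡ 31, 155^64 ≡ 126, 155^128 ≡ 11 (mod 167).
Test 155^d mod 167 for each divisor d in increasing order:
155^1 ≡ 155
155^2 ≡ 144
155^83 = 155^64·155^16·155^2·155^1 ≡ 166
155^166 = 155^128·155^32·155^4·155^2 ≡ 1  ← first divisor giving 1
The order is 166.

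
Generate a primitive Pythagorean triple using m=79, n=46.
(4125, 7268, 8357)

Euclid's formula: a = m² - n², b = 2mn, c = m² + n²
m = 79, n = 46
a = 79² - 46² = 6241 - 2116 = 4125
b = 2 × 79 × 46 = 7268
c = 79² + 46² = 6241 + 2116 = 8357
Verification: 4125² + 7268² = 17015625 + 52823824 = 69839449 = 8357² ✓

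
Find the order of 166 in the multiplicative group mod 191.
38

191 is prime, so ord(166) divides φ(191) = 190.
Divisors of 190: 1, 2, 5, 10, 19, 38, 95, 190.
Repeated squaring: 166^1 ≡ 166, 166^2 ≡ 52, 166^4 ≡ 30, 166^8 ≡ 136, 166^16 ≡ 160, 166^32 ≡ 6, 166^64 ≡ 36, 166^128 ≡ 150 (mod 191).
Test 166^d mod 191 for each divisor d in increasing order:
166^1 ≡ 166
166^2 ≡ 52
166^5 = 166^4·166^1 ≡ 14
166^10 = 166^8·166^2 ≡ 5
166^19 = 166^16·166^2·166^1 ≡ 190
166^38 = 166^32·166^4·166^2 ≡ 1  ← first divisor giving 1
The order is 38.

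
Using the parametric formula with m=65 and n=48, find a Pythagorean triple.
(1921, 6240, 6529)

Euclid's formula: a = m² - n², b = 2mn, c = m² + n²
m = 65, n = 48
a = 65² - 48² = 4225 - 2304 = 1921
b = 2 × 65 × 48 = 6240
c = 65² + 48² = 4225 + 2304 = 6529
Verification: 1921² + 6240² = 3690241 + 38937600 = 42627841 = 6529² ✓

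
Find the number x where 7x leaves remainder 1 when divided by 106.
91

gcd(7, 106) = 1, so the inverse exists.
Extended Euclidean algorithm on (106, 7):
106 = 15 × 7 + 1  ⟹  1 = (1)·106 + (-15)·7
So (-15)·7 ≡ 1 (mod 106), i.e. 7^(-1) ≡ -15 ≡ 91 (mod 106).
Check: 7 × 91 = 637 ≡ 1 (mod 106)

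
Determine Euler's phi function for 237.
156

237 = 3 × 79
φ(n) = n × ∏(1 - 1/p) for each prime p dividing n
φ(237) = 237 × (1 - 1/3) × (1 - 1/79) = 156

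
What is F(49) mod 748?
573

Matrix identity: Q^n = [[F_(n+1), F_n], [F_n, F_(n-1)]] with Q = [[1,1],[1,0]].
n = 49 = 110001₂. Square-and-multiply, entries mod 748:
Q^1 = [[1,1],[1,0]]
Q^3 = (Q^1)²·Q = [[3,2],[2,1]]
Q^6 = (Q^3)² = [[13,8],[8,5]]
Q^12 = (Q^6)² = [[233,144],[144,89]]
Q^24 = (Q^12)² = [[225,740],[740,233]]
Q^49 = (Q^24)²·Q = [[649,573],[573,76]]
F_49 mod 748 = Q^49[0][1] = 573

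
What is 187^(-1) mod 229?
169

gcd(187, 229) = 1, so the inverse exists.
Extended Euclidean algorithm on (229, 187):
229 = 1 × 187 + 42  ⟹  42 = (1)·229 + (-1)·187
187 = 4 × 42 + 19  ⟹  19 = (-4)·229 + (5)·187
42 = 2 × 19 + 4  ⟹  4 = (9)·229 + (-11)·187
19 = 4 × 4 + 3  ⟹  3 = (-40)·229 + (49)·187
4 = 1 × 3 + 1  ⟹  1 = (49)·229 + (-60)·187
So (-60)·187 ≡ 1 (mod 229), i.e. 187^(-1) ≡ -60 ≡ 169 (mod 229).
Check: 187 × 169 = 31603 ≡ 1 (mod 229)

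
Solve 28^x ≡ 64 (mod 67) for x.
24

Baby-step giant-step with step n = ⌈√67⌉ = 9.
Baby steps 28^j mod 67 (j:value) for j=0..8: 0:1, 1:28, 2:47, 3:43, 4:65, 5:11, 6:40, 7:48, 8:4.
Giant-step multiplier: 28^(-9) ≡ 28^(66-9) = 28^57 ≡ 3 (mod 67).
Giant steps γ_i = 64·3^i mod 67: γ_0=64, γ_1=58, γ_2=40 (in table at j=6).
x = i·n + j = 2·9 + 6 = 24.
Check: 28^24 ≡ 64 (mod 67).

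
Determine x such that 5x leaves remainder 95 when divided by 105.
x ≡ 19 (mod 21)

gcd(5, 105) = 5, which divides 95, so solutions exist.
Divide through by 5: x ≡ 19 (mod 21).
The coefficient of x is now 1, so x ≡ 19 (mod 21).
Check: 5 × 19 = 95 ≡ 95 (mod 105).
x ≡ 19 (mod 21), giving 5 solutions mod 105.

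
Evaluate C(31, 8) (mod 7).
5

Using Lucas' theorem:
Write n=31 and k=8 in base 7:
n in base 7: [4, 3]
k in base 7: [1, 1]
C(31,8) mod 7 = ∏ C(n_i, k_i) mod 7
Digit binomials (mod 7): C(4,1) = 4; C(3,1) = 3
Product: 4 × 3 = 12 ≡ 5 (mod 7)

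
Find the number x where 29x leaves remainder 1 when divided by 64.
53

gcd(29, 64) = 1, so the inverse exists.
Extended Euclidean algorithm on (64, 29):
64 = 2 × 29 + 6  ⟹  6 = (1)·64 + (-2)·29
29 = 4 × 6 + 5  ⟹  5 = (-4)·64 + (9)·29
6 = 1 × 5 + 1  ⟹  1 = (5)·64 + (-11)·29
So (-11)·29 ≡ 1 (mod 64), i.e. 29^(-1) ≡ -11 ≡ 53 (mod 64).
Check: 29 × 53 = 1537 ≡ 1 (mod 64)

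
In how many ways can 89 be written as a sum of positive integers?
49995925

p(n) counts ways to write n as a sum of positive integers (order ignored).
Euler's pentagonal recurrence: p(k) = p(k-1) + p(k-2) - p(k-5) - p(k-7) + p(k-12) + p(k-15) - ... (offsets j(3j∓1)/2, signs ++--, p(0)=1, p(<0)=0).
DP table for k = 0..88: p(0)=1, p(1)=1, p(2)=2, p(3)=3, p(4)=5, p(5)=7, p(6)=11, p(7)=15, p(8)=22, p(9)=30, p(10)=42, p(11)=56, p(12)=77, p(13)=101, p(14)=135, p(15)=176, p(16)=231, p(17)=297, p(18)=385, p(19)=490, p(20)=627, p(21)=792, p(22)=1002, p(23)=1255, p(24)=1575, p(25)=1958, p(26)=2436, p(27)=3010, p(28)=3718, p(29)=4565, p(30)=5604, p(31)=6842, p(32)=8349, p(33)=10143, p(34)=12310, p(35)=14883, p(36)=17977, p(37)=21637, p(38)=26015, p(39)=31185, p(40)=37338, p(41)=44583, p(42)=53174, p(43)=63261, p(44)=75175, p(45)=89134, p(46)=105558, p(47)=124754, p(48)=147273, p(49)=173525, p(50)=204226, p(51)=239943, p(52)=281589, p(53)=329931, p(54)=386155, p(55)=451276, p(56)=526823, p(57)=614154, p(58)=715220, p(59)=831820, p(60)=966467, p(61)=1121505, p(62)=1300156, p(63)=1505499, p(64)=1741630, p(65)=2012558, p(66)=2323520, p(67)=2679689, p(68)=3087735, p(69)=3554345, p(70)=4087968, p(71)=4697205, p(72)=5392783, p(73)=6185689, p(74)=7089500, p(75)=8118264, p(76)=9289091, p(77)=10619863, p(78)=12132164, p(79)=13848650, p(80)=15796476, p(81)=18004327, p(82)=20506255, p(83)=23338469, p(84)=26543660, p(85)=30167357, p(86)=34262962, p(87)=38887673, p(88)=44108109.
Final step: p(89) = p(88) + p(87) - p(84) - p(82) + p(77) + p(74) - p(67) - p(63) + p(54) + p(49) - p(38) - p(32) + p(19) + p(12)
= 44108109 + 38887673 - 26543660 - 20506255 + 10619863 + 7089500 - 2679689 - 1505499 + 386155 + 173525 - 26015 - 8349 + 490 + 77
= 49995925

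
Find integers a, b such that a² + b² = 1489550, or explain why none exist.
Not possible

Factorization: 1489550 = 2 × 5^2 × 31^3
By Fermat: n is sum of two squares iff every prime p ≡ 3 (mod 4) appears to even power.
Prime(s) ≡ 3 (mod 4) with odd exponent: [(31, 3)]
Therefore 1489550 cannot be expressed as a² + b².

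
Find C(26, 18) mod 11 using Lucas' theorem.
0

Using Lucas' theorem:
Write n=26 and k=18 in base 11:
n in base 11: [2, 4]
k in base 11: [1, 7]
C(26,18) mod 11 = ∏ C(n_i, k_i) mod 11
Digit binomials (mod 11): C(2,1) = 2; C(4,7) = 0 (k_i > n_i)
Product: 2 × 0 = 0 ≡ 0 (mod 11)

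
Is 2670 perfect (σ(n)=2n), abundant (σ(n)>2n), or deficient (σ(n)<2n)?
abundant

Proper divisors of 2670: sum = 1 + 2 + 3 + 5 + 6 + 10 + 15 + 30 + 89 + 178 + 267 + 445 + 534 + 890 + 1335 = 3810
Since 3810 > 2670, 2670 is abundant.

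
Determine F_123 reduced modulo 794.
438

Matrix identity: Q^n = [[F_(n+1), F_n], [F_n, F_(n-1)]] with Q = [[1,1],[1,0]].
n = 123 = 1111011₂. Square-and-multiply, entries mod 794:
Q^1 = [[1,1],[1,0]]
Q^3 = (Q^1)²·Q = [[3,2],[2,1]]
Q^7 = (Q^3)²·Q = [[21,13],[13,8]]
Q^15 = (Q^7)²·Q = [[193,610],[610,377]]
Q^30 = (Q^15)² = [[439,722],[722,511]]
Q^61 = (Q^30)²·Q = [[83,199],[199,678]]
Q^123 = (Q^61)²·Q = [[223,438],[438,579]]
F_123 mod 794 = Q^123[0][1] = 438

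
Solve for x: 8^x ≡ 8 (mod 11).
1

Baby-step giant-step with step n = ⌈√11⌉ = 4.
Baby steps 8^j mod 11 (j:value) for j=0..3: 0:1, 1:8, 2:9, 3:6.
h = 8 is already in the table at j=1, so x = 1.
Check: 8^1 ≡ 8 (mod 11).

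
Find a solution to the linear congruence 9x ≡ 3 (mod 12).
x ≡ 3 (mod 4)

gcd(9, 12) = 3, which divides 3, so solutions exist.
Divide through by 3: 3x ≡ 1 (mod 4).
Find 3^(-1) mod 4 by the extended Euclidean algorithm:
4 = 1 × 3 + 1  ⟹  1 = (1)·4 + (-1)·3
So (-1)·3 ≡ 1 (mod 4), i.e. 3^(-1) ≡ -1 ≡ 3 (mod 4).
x ≡ 3 × 1 = 3 ≡ 3 (mod 4).
Check: 9 × 3 = 27 ≡ 3 (mod 12).
x ≡ 3 (mod 4), giving 3 solutions mod 12.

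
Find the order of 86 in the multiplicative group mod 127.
126

127 is prime, so ord(86) divides φ(127) = 126.
Divisors of 126: 1, 2, 3, 6, 7, 9, 14, 18, 21, 42, 63, 126.
Repeated squaring: 86^1 ≡ 86, 86^2 ≡ 30, 86^4 ≡ 11, 86^8 ≡ 121, 86^16 ≡ 36, 86^32 ≡ 26, 86^64 ≡ 41 (mod 127).
Test 86^d mod 127 for each divisor d in increasing order:
86^1 ≡ 86
86^2 ≡ 30
86^3 = 86^2·86^1 ≡ 40
86^6 = 86^4·86^2 ≡ 76
86^7 = 86^4·86^2·86^1 ≡ 59
86^9 = 86^8·86^1 ≡ 119
86^14 = 86^8·86^4·86^2 ≡ 52
86^18 = 86^16·86^2 ≡ 64
86^21 = 86^16·86^4·86^1 ≡ 20
86^42 = 86^32·86^8·86^2 ≡ 19
86^63 = 86^32·86^16·86^8·86^4·86^2·86^1 ≡ 126
86^126 = 86^64·86^32·86^16·86^8·86^4·86^2 ≡ 1  ← first divisor giving 1
The order is 126.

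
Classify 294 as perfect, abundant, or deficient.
abundant

Proper divisors of 294: sum = 1 + 2 + 3 + 6 + 7 + 14 + 21 + 42 + 49 + 98 + 147 = 390
Since 390 > 294, 294 is abundant.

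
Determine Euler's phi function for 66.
20

66 = 2 × 3 × 11
φ(n) = n × ∏(1 - 1/p) for each prime p dividing n
φ(66) = 66 × (1 - 1/2) × (1 - 1/3) × (1 - 1/11) = 20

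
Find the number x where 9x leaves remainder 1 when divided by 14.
11

gcd(9, 14) = 1, so the inverse exists.
Extended Euclidean algorithm on (14, 9):
14 = 1 × 9 + 5  ⟹  5 = (1)·14 + (-1)·9
9 = 1 × 5 + 4  ⟹  4 = (-1)·14 + (2)·9
5 = 1 × 4 + 1  ⟹  1 = (2)·14 + (-3)·9
So (-3)·9 ≡ 1 (mod 14), i.e. 9^(-1) ≡ -3 ≡ 11 (mod 14).
Check: 9 × 11 = 99 ≡ 1 (mod 14)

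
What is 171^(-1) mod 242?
167

gcd(171, 242) = 1, so the inverse exists.
Extended Euclidean algorithm on (242, 171):
242 = 1 × 171 + 71  ⟹  71 = (1)·242 + (-1)·171
171 = 2 × 71 + 29  ⟹  29 = (-2)·242 + (3)·171
71 = 2 × 29 + 13  ⟹  13 = (5)·242 + (-7)·171
29 = 2 × 13 + 3  ⟹  3 = (-12)·242 + (17)·171
13 = 4 × 3 + 1  ⟹  1 = (53)·242 + (-75)·171
So (-75)·171 ≡ 1 (mod 242), i.e. 171^(-1) ≡ -75 ≡ 167 (mod 242).
Check: 171 × 167 = 28557 ≡ 1 (mod 242)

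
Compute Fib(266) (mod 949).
598

Matrix identity: Q^n = [[F_(n+1), F_n], [F_n, F_(n-1)]] with Q = [[1,1],[1,0]].
n = 266 = 100001010₂. Square-and-multiply, entries mod 949:
Q^1 = [[1,1],[1,0]]
Q^2 = (Q^1)² = [[2,1],[1,1]]
Q^4 = (Q^2)² = [[5,3],[3,2]]
Q^8 = (Q^4)² = [[34,21],[21,13]]
Q^16 = (Q^8)² = [[648,38],[38,610]]
Q^33 = (Q^16)²·Q = [[346,941],[941,354]]
Q^66 = (Q^33)² = [[206,94],[94,112]]
Q^133 = (Q^66)²·Q = [[499,26],[26,473]]
Q^266 = (Q^133)² = [[90,598],[598,441]]
F_266 mod 949 = Q^266[0][1] = 598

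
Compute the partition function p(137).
11097645016

p(n) counts ways to write n as a sum of positive integers (order ignored).
Euler's pentagonal recurrence: p(k) = p(k-1) + p(k-2) - p(k-5) - p(k-7) + p(k-12) + p(k-15) - ... (offsets j(3j∓1)/2, signs ++--, p(0)=1, p(<0)=0).
DP table for k = 0..136: p(0)=1, p(1)=1, p(2)=2, p(3)=3, p(4)=5, p(5)=7, p(6)=11, p(7)=15, p(8)=22, p(9)=30, p(10)=42, p(11)=56, p(12)=77, p(13)=101, p(14)=135, p(15)=176, p(16)=231, p(17)=297, p(18)=385, p(19)=490, p(20)=627, p(21)=792, p(22)=1002, p(23)=1255, p(24)=1575, p(25)=1958, p(26)=2436, p(27)=3010, p(28)=3718, p(29)=4565, p(30)=5604, p(31)=6842, p(32)=8349, p(33)=10143, p(34)=12310, p(35)=14883, p(36)=17977, p(37)=21637, p(38)=26015, p(39)=31185, p(40)=37338, p(41)=44583, p(42)=53174, p(43)=63261, p(44)=75175, p(45)=89134, p(46)=105558, p(47)=124754, p(48)=147273, p(49)=173525, p(50)=204226, p(51)=239943, p(52)=281589, p(53)=329931, p(54)=386155, p(55)=451276, p(56)=526823, p(57)=614154, p(58)=715220, p(59)=831820, p(60)=966467, p(61)=1121505, p(62)=1300156, p(63)=1505499, p(64)=1741630, p(65)=2012558, p(66)=2323520, p(67)=2679689, p(68)=3087735, p(69)=3554345, p(70)=4087968, p(71)=4697205, p(72)=5392783, p(73)=6185689, p(74)=7089500, p(75)=8118264, p(76)=9289091, p(77)=10619863, p(78)=12132164, p(79)=13848650, p(80)=15796476, p(81)=18004327, p(82)=20506255, p(83)=23338469, p(84)=26543660, p(85)=30167357, p(86)=34262962, p(87)=38887673, p(88)=44108109, p(89)=49995925, p(90)=56634173, p(91)=64112359, p(92)=72533807, p(93)=82010177, p(94)=92669720, p(95)=104651419, p(96)=118114304, p(97)=133230930, p(98)=150198136, p(99)=169229875, p(100)=190569292, p(101)=214481126, p(102)=241265379, p(103)=271248950, p(104)=304801365, p(105)=342325709, p(106)=384276336, p(107)=431149389, p(108)=483502844, p(109)=541946240, p(110)=607163746, p(111)=679903203, p(112)=761002156, p(113)=851376628, p(114)=952050665, p(115)=1064144451, p(116)=1188908248, p(117)=1327710076, p(118)=1482074143, p(119)=1653668665, p(120)=1844349560, p(121)=2056148051, p(122)=2291320912, p(123)=2552338241, p(124)=2841940500, p(125)=3163127352, p(126)=3519222692, p(127)=3913864295, p(128)=4351078600, p(129)=4835271870, p(130)=5371315400, p(131)=5964539504, p(132)=6620830889, p(133)=7346629512, p(134)=8149040695, p(135)=9035836076, p(136)=10015581680.
Final step: p(137) = p(136) + p(135) - p(132) - p(130) + p(125) + p(122) - p(115) - p(111) + p(102) + p(97) - p(86) - p(80) + p(67) + p(60) - p(45) - p(37) + p(20) + p(11)
= 10015581680 + 9035836076 - 6620830889 - 5371315400 + 3163127352 + 2291320912 - 1064144451 - 679903203 + 241265379 + 133230930 - 34262962 - 15796476 + 2679689 + 966467 - 89134 - 21637 + 627 + 56
= 11097645016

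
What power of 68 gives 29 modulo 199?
80

Baby-step giant-step with step n = ⌈√199⌉ = 15.
Baby steps 68^j mod 199 (j:value) for j=0..14: 0:1, 1:68, 2:47, 3:12, 4:20, 5:166, 6:144, 7:41, 8:2, 9:136, 10:94, 11:24, 12:40, 13:133, 14:89.
Giant-step multiplier: 68^(-15) ≡ 68^(198-15) = 68^183 ≡ 17 (mod 199).
Giant steps γ_i = 29·17^i mod 199: γ_0=29, γ_1=95, γ_2=23, γ_3=192, γ_4=80, γ_5=166 (in table at j=5).
x = i·n + j = 5·15 + 5 = 80.
Check: 68^80 ≡ 29 (mod 199).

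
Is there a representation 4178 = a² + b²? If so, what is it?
37² + 53² (a=37, b=53)

Factorization: 4178 = 2 × 2089
By Fermat: n is sum of two squares iff every prime p ≡ 3 (mod 4) appears to even power.
All primes ≡ 3 (mod 4) appear to even power.
Search a = 0, 1, 2, … for 4178 - a² a perfect square: first hit at a = 37: 4178 - 1369 = 2809 = 53².
4178 = 37² + 53² = 1369 + 2809 ✓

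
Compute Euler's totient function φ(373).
372

373 = 373
φ(n) = n × ∏(1 - 1/p) for each prime p dividing n
φ(373) = 373 × (1 - 1/373) = 372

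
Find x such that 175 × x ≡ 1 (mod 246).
97

gcd(175, 246) = 1, so the inverse exists.
Extended Euclidean algorithm on (246, 175):
246 = 1 × 175 + 71  ⟹  71 = (1)·246 + (-1)·175
175 = 2 × 71 + 33  ⟹  33 = (-2)·246 + (3)·175
71 = 2 × 33 + 5  ⟹  5 = (5)·246 + (-7)·175
33 = 6 × 5 + 3  ⟹  3 = (-32)·246 + (45)·175
5 = 1 × 3 + 2  ⟹  2 = (37)·246 + (-52)·175
3 = 1 × 2 + 1  ⟹  1 = (-69)·246 + (97)·175
So (97)·175 ≡ 1 (mod 246), i.e. 175^(-1) ≡ 97 (mod 246).
Check: 175 × 97 = 16975 ≡ 1 (mod 246)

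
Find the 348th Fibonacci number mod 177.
0

Matrix identity: Q^n = [[F_(n+1), F_n], [F_n, F_(n-1)]] with Q = [[1,1],[1,0]].
n = 348 = 101011100₂. Square-and-multiply, entries mod 177:
Q^1 = [[1,1],[1,0]]
Q^2 = (Q^1)² = [[2,1],[1,1]]
Q^5 = (Q^2)²·Q = [[8,5],[5,3]]
Q^10 = (Q^5)² = [[89,55],[55,34]]
Q^21 = (Q^10)²·Q = [[11,149],[149,39]]
Q^43 = (Q^21)²·Q = [[36,20],[20,16]]
Q^87 = (Q^43)²·Q = [[81,103],[103,155]]
Q^174 = (Q^87)² = [[1,59],[59,119]]
Q^348 = (Q^174)² = [[119,0],[0,119]]
F_348 mod 177 = Q^348[0][1] = 0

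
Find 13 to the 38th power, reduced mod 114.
55

Repeated squaring. Binary of 38 = 100110.
13^1 ≡ 13 (mod 114); 13^2 ≡ 55 (mod 114); 13^4 ≡ 61 (mod 114); 13^8 ≡ 73 (mod 114); 13^16 ≡ 85 (mod 114); 13^32 ≡ 43 (mod 114)
13^38 = 13^2 × 13^4 × 13^32 ≡ 55 (mod 114)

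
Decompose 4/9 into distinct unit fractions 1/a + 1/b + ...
1/3 + 1/9

Greedy algorithm:
4/9: ceiling(9/4) = 3, use 1/3
1/9: ceiling(9/1) = 9, use 1/9
Result: 4/9 = 1/3 + 1/9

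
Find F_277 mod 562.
283

Matrix identity: Q^n = [[F_(n+1), F_n], [F_n, F_(n-1)]] with Q = [[1,1],[1,0]].
n = 277 = 100010101₂. Square-and-multiply, entries mod 562:
Q^1 = [[1,1],[1,0]]
Q^2 = (Q^1)² = [[2,1],[1,1]]
Q^4 = (Q^2)² = [[5,3],[3,2]]
Q^8 = (Q^4)² = [[34,21],[21,13]]
Q^17 = (Q^8)²·Q = [[336,473],[473,425]]
Q^34 = (Q^17)² = [[549,273],[273,276]]
Q^69 = (Q^34)²·Q = [[377,514],[514,425]]
Q^138 = (Q^69)² = [[561,282],[282,279]]
Q^277 = (Q^138)²·Q = [[561,283],[283,278]]
F_277 mod 562 = Q^277[0][1] = 283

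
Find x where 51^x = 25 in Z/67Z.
24

Baby-step giant-step with step n = ⌈√67⌉ = 9.
Baby steps 51^j mod 67 (j:value) for j=0..8: 0:1, 1:51, 2:55, 3:58, 4:10, 5:41, 6:14, 7:44, 8:33.
Giant-step multiplier: 51^(-9) ≡ 51^(66-9) = 51^57 ≡ 42 (mod 67).
Giant steps γ_i = 25·42^i mod 67: γ_0=25, γ_1=45, γ_2=14 (in table at j=6).
x = i·n + j = 2·9 + 6 = 24.
Check: 51^24 ≡ 25 (mod 67).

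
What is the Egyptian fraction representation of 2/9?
1/5 + 1/45

Greedy algorithm:
2/9: ceiling(9/2) = 5, use 1/5
1/45: ceiling(45/1) = 45, use 1/45
Result: 2/9 = 1/5 + 1/45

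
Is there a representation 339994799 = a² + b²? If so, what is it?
Not possible

Factorization: 339994799 = 73 × 167^3
By Fermat: n is sum of two squares iff every prime p ≡ 3 (mod 4) appears to even power.
Prime(s) ≡ 3 (mod 4) with odd exponent: [(167, 3)]
Therefore 339994799 cannot be expressed as a² + b².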